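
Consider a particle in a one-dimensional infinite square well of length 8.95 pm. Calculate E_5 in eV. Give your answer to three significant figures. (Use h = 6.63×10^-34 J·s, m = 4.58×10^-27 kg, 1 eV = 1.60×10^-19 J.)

E_5 = 23.4 eV

For an infinite well E_n = n²h²/(8mL²), so E_1 = h²/(8mL²) = (6.63×10^-34)²/(8·4.58×10^-27·(8.95×10^-12 m)²) = 1.498×10^-19 J.
Then E_5 = 5²·E_1 = 25·1.498×10^-19 J = 3.745×10^-18 J.
Converting, E_5 = 3.745×10^-18 J / (1.60×10^-19 J/eV) = 23.4 eV.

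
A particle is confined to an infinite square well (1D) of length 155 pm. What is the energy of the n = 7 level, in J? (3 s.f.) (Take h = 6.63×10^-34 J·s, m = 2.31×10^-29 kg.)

E_7 = 4.85×10^-18 J

For an infinite well E_n = n²h²/(8mL²), so E_1 = h²/(8mL²) = (6.63×10^-34)²/(8·2.31×10^-29·(1.55×10^-10 m)²) = 9.901×10^-20 J.
Then E_7 = 7²·E_1 = 49·9.901×10^-20 J = 4.85×10^-18 J.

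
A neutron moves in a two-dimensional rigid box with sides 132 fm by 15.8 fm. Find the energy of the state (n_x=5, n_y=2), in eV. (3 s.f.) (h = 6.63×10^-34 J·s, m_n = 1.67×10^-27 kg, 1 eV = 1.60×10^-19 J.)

For a 2D rectangular well E = (h²/8m_n)·Σ n_i²/L_i² = (6.63×10^-34)²/(8·1.67×10^-27) · [5²/(132 fm)² + 2²/(15.8 fm)²].
Evaluating gives E = 5.744×10^-13 J = 3.59×10^6 eV.

E = 3.59×10^6 eV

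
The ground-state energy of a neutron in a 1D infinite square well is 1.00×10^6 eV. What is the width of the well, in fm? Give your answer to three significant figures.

L = 14.3 fm

From E_n = n²h²/(8m_nL²), L = n·h/√(8m_nE_n).
E_1 = 1.00×10^6 eV = 1.602×10^-13 J, so L = 1·6.626×10^-34/√(8·1.675×10^-27·1.602×10^-13) = 1.43×10^-14 m = 14.3 fm.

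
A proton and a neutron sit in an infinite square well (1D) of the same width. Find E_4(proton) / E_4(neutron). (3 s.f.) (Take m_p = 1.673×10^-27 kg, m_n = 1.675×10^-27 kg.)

E_n ∝ 1/m at fixed n and L, so the ratio is m_n/m_p = 1.675×10^-27/1.673×10^-27 = 1.00.

1.00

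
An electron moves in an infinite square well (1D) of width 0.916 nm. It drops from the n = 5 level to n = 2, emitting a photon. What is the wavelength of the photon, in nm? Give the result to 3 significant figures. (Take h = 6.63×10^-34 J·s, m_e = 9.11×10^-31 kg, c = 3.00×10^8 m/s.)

E_1 = h²/(8m_eL²) = 7.188×10^-20 J, so ΔE = (5² − 2²)E_1 = 1.509×10^-18 J.
λ = hc/ΔE = (6.63×10^-34·3.00×10^8)/1.509×10^-18 = 1.32×10^-7 m = 132 nm.

λ = 132 nm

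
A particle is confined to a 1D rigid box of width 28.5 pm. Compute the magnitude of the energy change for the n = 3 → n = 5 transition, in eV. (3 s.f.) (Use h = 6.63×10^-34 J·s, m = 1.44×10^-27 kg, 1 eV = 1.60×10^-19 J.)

|ΔE| = 4.70 eV

E_1 = h²/(8mL²) = 4.698×10^-20 J.
|ΔE| = |3² − 5²|·E_1 = 16·4.698×10^-20 J = 7.517×10^-19 J = 4.70 eV.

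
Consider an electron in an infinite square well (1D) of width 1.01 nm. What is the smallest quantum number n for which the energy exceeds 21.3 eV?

E_1 = h²/(8m_eL²) = 5.906×10^-20 J = 0.3687 eV.
Need n² > 21.3/0.3687 = 57.77, i.e. n > 7.601.
The smallest integer satisfying this is n = 8.

n = 8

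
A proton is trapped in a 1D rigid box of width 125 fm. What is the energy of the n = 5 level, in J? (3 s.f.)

For an infinite well E_n = n²h²/(8m_pL²), so E_1 = h²/(8m_pL²) = (6.626×10^-34)²/(8·1.673×10^-27·(1.25×10^-13 m)²) = 2.099×10^-15 J.
Then E_5 = 5²·E_1 = 25·2.099×10^-15 J = 5.25×10^-14 J.

E_5 = 5.25×10^-14 J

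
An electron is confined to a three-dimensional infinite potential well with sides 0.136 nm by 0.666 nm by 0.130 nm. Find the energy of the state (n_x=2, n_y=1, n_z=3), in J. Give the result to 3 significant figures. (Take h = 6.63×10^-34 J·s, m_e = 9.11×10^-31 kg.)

For a 3D rectangular well E = (h²/8m_e)·Σ n_i²/L_i² = (6.63×10^-34)²/(8·9.11×10^-31) · [2²/(0.136 nm)² + 1²/(0.666 nm)² + 3²/(0.130 nm)²].
Evaluating gives E = 4.53×10^-17 J.

E = 4.53×10^-17 J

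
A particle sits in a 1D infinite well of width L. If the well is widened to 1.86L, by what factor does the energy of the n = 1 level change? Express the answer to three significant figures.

0.289

E_n ∝ 1/L², so the energy scales by 1/1.86² = 0.289.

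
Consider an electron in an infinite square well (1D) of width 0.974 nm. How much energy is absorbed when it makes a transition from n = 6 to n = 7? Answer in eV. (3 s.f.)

E_1 = h²/(8m_eL²) = 6.351×10^-20 J.
|ΔE| = |6² − 7²|·E_1 = 13·6.351×10^-20 J = 8.256×10^-19 J = 5.15 eV.

|ΔE| = 5.15 eV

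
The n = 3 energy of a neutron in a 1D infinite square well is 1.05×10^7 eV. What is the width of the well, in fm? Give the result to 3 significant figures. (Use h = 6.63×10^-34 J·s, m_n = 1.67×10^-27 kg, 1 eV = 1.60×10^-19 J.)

From E_n = n²h²/(8m_nL²), L = n·h/√(8m_nE_n).
E_3 = 1.05×10^7 eV = 1.680×10^-12 J, so L = 3·6.63×10^-34/√(8·1.67×10^-27·1.680×10^-12) = 1.33×10^-14 m = 13.3 fm.

L = 13.3 fm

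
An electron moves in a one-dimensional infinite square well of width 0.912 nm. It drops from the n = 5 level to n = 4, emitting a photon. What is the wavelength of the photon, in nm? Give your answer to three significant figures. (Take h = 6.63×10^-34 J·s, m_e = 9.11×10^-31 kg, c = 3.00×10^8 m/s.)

E_1 = h²/(8m_eL²) = 7.252×10^-20 J, so ΔE = (5² − 4²)E_1 = 6.527×10^-19 J.
λ = hc/ΔE = (6.63×10^-34·3.00×10^8)/6.527×10^-19 = 3.05×10^-7 m = 305 nm.

λ = 305 nm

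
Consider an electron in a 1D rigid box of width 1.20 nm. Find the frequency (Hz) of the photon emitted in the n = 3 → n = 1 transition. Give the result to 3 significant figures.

f = 5.05×10^14 Hz

E_1 = h²/(8m_eL²) = 4.184×10^-20 J and ΔE = (3² − 1²)E_1 = 3.347×10^-19 J.
f = ΔE/h = 3.347×10^-19/6.626×10^-34 = 5.05×10^14 Hz.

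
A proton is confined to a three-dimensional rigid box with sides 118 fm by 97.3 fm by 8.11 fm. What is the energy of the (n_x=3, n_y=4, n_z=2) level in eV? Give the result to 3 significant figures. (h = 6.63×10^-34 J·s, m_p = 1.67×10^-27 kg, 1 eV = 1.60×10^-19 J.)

For a 3D rectangular well E = (h²/8m_p)·Σ n_i²/L_i² = (6.63×10^-34)²/(8·1.67×10^-27) · [3²/(118 fm)² + 4²/(97.3 fm)² + 2²/(8.11 fm)²].
Evaluating gives E = 2.078×10^-12 J = 1.30×10^7 eV.

E = 1.30×10^7 eV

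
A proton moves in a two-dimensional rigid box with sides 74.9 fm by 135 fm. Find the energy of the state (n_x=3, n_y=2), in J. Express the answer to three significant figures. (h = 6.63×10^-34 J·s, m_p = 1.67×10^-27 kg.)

E = 6.00×10^-14 J

For a 2D rectangular well E = (h²/8m_p)·Σ n_i²/L_i² = (6.63×10^-34)²/(8·1.67×10^-27) · [3²/(74.9 fm)² + 2²/(135 fm)²].
Evaluating gives E = 6.00×10^-14 J.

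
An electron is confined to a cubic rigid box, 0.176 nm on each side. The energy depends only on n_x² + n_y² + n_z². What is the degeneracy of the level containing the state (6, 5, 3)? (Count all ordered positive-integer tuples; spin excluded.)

The level has n_x² + n_y² + n_z² = 70. The ordered positive-integer solutions are (3, 5, 6), (3, 6, 5), (5, 3, 6), (5, 6, 3), (6, 3, 5), (6, 5, 3).
That gives 6 states.

degeneracy = 6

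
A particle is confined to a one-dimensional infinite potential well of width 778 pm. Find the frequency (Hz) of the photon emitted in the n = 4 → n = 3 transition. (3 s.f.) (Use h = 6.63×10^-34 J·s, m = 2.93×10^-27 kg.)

f = 3.27×10^11 Hz

E_1 = h²/(8mL²) = 3.098×10^-23 J and ΔE = (4² − 3²)E_1 = 2.169×10^-22 J.
f = ΔE/h = 2.169×10^-22/6.63×10^-34 = 3.27×10^11 Hz.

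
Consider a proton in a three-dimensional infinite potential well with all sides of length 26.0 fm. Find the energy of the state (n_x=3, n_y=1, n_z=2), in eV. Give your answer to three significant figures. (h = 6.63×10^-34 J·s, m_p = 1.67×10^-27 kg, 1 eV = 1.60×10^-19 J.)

For a 3D rectangular well E = (h²/8m_p)·Σ n_i²/L_i² = (6.63×10^-34)²/(8·1.67×10^-27) · [3²/(26.0 fm)² + 1²/(26.0 fm)² + 2²/(26.0 fm)²].
Evaluating gives E = 6.814×10^-13 J = 4.26×10^6 eV.

E = 4.26×10^6 eV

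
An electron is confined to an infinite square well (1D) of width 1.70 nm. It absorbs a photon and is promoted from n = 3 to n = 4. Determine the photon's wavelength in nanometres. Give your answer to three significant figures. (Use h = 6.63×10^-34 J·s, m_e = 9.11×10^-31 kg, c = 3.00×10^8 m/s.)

λ = 1.36×10^3 nm

E_1 = h²/(8m_eL²) = 2.087×10^-20 J, so ΔE = (4² − 3²)E_1 = 1.461×10^-19 J.
λ = hc/ΔE = (6.63×10^-34·3.00×10^8)/1.461×10^-19 = 1.36×10^-6 m = 1.36×10^3 nm.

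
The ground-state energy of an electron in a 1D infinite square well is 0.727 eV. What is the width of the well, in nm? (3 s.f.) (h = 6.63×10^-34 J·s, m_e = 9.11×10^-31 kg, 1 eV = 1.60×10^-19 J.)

L = 0.720 nm

From E_n = n²h²/(8m_eL²), L = n·h/√(8m_eE_n).
E_1 = 0.727 eV = 1.163×10^-19 J, so L = 1·6.63×10^-34/√(8·9.11×10^-31·1.163×10^-19) = 7.20×10^-10 m = 0.720 nm.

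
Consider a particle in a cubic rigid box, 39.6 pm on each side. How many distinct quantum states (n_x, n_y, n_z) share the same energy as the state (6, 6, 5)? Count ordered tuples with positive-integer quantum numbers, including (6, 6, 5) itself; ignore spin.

degeneracy = 3

The level has n_x² + n_y² + n_z² = 97. The ordered positive-integer solutions are (5, 6, 6), (6, 5, 6), (6, 6, 5).
That gives 3 states.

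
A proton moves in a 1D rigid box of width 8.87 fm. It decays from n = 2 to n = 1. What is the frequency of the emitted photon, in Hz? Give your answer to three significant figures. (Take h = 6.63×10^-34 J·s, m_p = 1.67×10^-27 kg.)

E_1 = h²/(8m_pL²) = 4.182×10^-13 J and ΔE = (2² − 1²)E_1 = 1.255×10^-12 J.
f = ΔE/h = 1.255×10^-12/6.63×10^-34 = 1.89×10^21 Hz.

f = 1.89×10^21 Hz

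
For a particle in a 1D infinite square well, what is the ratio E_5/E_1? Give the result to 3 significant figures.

E_n ∝ n², so E_5/E_1 = 5²/1² = 25/1 = 25.0.

25.0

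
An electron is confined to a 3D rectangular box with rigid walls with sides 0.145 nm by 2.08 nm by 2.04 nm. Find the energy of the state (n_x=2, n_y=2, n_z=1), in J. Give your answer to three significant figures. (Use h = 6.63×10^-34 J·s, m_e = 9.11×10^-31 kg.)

E = 1.15×10^-17 J

For a 3D rectangular well E = (h²/8m_e)·Σ n_i²/L_i² = (6.63×10^-34)²/(8·9.11×10^-31) · [2²/(0.145 nm)² + 2²/(2.08 nm)² + 1²/(2.04 nm)²].
Evaluating gives E = 1.15×10^-17 J.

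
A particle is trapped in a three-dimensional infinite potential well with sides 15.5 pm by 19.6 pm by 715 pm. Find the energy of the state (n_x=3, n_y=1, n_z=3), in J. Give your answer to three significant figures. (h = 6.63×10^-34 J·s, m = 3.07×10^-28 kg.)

E = 7.17×10^-18 J

For a 3D rectangular well E = (h²/8m)·Σ n_i²/L_i² = (6.63×10^-34)²/(8·3.07×10^-28) · [3²/(15.5 pm)² + 1²/(19.6 pm)² + 3²/(715 pm)²].
Evaluating gives E = 7.17×10^-18 J.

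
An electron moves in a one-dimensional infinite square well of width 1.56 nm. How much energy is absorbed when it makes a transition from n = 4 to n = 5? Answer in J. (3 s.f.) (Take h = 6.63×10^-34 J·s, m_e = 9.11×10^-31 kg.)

E_1 = h²/(8m_eL²) = 2.478×10^-20 J.
|ΔE| = |4² − 5²|·E_1 = 9·2.478×10^-20 J = 2.23×10^-19 J.

|ΔE| = 2.23×10^-19 J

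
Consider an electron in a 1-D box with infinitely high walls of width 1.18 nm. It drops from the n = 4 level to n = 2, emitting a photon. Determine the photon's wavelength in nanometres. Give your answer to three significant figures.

λ = 383 nm

E_1 = h²/(8m_eL²) = 4.327×10^-20 J, so ΔE = (4² − 2²)E_1 = 5.192×10^-19 J.
λ = hc/ΔE = (6.626×10^-34·2.998×10^8)/5.192×10^-19 = 3.83×10^-7 m = 383 nm.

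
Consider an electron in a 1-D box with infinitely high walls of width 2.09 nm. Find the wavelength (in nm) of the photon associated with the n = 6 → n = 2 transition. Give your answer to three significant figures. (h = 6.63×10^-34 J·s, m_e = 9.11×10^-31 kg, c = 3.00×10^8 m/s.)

λ = 450 nm

E_1 = h²/(8m_eL²) = 1.381×10^-20 J, so ΔE = (6² − 2²)E_1 = 4.419×10^-19 J.
λ = hc/ΔE = (6.63×10^-34·3.00×10^8)/4.419×10^-19 = 4.50×10^-7 m = 450 nm.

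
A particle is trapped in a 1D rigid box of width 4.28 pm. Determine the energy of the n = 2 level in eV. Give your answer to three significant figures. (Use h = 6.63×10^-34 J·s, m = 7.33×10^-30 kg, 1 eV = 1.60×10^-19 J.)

E_2 = 1.02×10^4 eV

For an infinite well E_n = n²h²/(8mL²), so E_1 = h²/(8mL²) = (6.63×10^-34)²/(8·7.33×10^-30·(4.28×10^-12 m)²) = 4.092×10^-16 J.
Then E_2 = 2²·E_1 = 4·4.092×10^-16 J = 1.637×10^-15 J.
Converting, E_2 = 1.637×10^-15 J / (1.60×10^-19 J/eV) = 1.02×10^4 eV.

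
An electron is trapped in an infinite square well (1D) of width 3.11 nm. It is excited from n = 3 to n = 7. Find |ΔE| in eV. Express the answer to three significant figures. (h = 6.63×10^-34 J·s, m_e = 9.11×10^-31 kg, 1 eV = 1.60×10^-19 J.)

E_1 = h²/(8m_eL²) = 6.236×10^-21 J.
|ΔE| = |3² − 7²|·E_1 = 40·6.236×10^-21 J = 2.494×10^-19 J = 1.56 eV.

|ΔE| = 1.56 eV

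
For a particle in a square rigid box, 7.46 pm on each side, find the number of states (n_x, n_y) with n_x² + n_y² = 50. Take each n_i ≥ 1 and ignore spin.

degeneracy = 3

The level has n_x² + n_y² = 50. The ordered positive-integer solutions are (1, 7), (5, 5), (7, 1).
That gives 3 states.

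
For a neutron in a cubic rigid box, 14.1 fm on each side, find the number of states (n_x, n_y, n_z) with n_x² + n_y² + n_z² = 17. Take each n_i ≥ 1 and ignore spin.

degeneracy = 3

The level has n_x² + n_y² + n_z² = 17. The ordered positive-integer solutions are (2, 2, 3), (2, 3, 2), (3, 2, 2).
That gives 3 states.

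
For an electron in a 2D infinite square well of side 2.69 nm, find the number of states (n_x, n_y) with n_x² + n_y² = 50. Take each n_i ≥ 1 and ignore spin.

degeneracy = 3

The level has n_x² + n_y² = 50. The ordered positive-integer solutions are (1, 7), (5, 5), (7, 1).
That gives 3 states.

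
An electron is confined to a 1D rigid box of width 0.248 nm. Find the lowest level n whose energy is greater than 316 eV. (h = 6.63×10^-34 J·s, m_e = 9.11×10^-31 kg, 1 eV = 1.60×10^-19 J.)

E_1 = h²/(8m_eL²) = 9.807×10^-19 J = 6.129 eV.
Need n² > 316/6.129 = 51.56, i.e. n > 7.181.
The smallest integer satisfying this is n = 8.

n = 8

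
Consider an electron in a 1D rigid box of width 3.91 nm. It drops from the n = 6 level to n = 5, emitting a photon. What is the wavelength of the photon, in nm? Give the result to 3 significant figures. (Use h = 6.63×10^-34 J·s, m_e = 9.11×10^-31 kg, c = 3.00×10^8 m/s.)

E_1 = h²/(8m_eL²) = 3.945×10^-21 J, so ΔE = (6² − 5²)E_1 = 4.339×10^-20 J.
λ = hc/ΔE = (6.63×10^-34·3.00×10^8)/4.339×10^-20 = 4.58×10^-6 m = 4.58×10^3 nm.

λ = 4.58×10^3 nm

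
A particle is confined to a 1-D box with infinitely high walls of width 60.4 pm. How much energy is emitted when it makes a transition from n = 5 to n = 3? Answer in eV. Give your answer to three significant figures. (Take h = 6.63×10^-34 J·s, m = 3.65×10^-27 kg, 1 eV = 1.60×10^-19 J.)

|ΔE| = 0.413 eV

E_1 = h²/(8mL²) = 4.126×10^-21 J.
|ΔE| = |5² − 3²|·E_1 = 16·4.126×10^-21 J = 6.602×10^-20 J = 0.413 eV.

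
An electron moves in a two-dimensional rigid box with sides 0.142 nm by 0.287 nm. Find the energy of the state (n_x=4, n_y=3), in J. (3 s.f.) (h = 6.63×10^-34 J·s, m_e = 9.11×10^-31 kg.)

E = 5.44×10^-17 J

For a 2D rectangular well E = (h²/8m_e)·Σ n_i²/L_i² = (6.63×10^-34)²/(8·9.11×10^-31) · [4²/(0.142 nm)² + 3²/(0.287 nm)²].
Evaluating gives E = 5.44×10^-17 J.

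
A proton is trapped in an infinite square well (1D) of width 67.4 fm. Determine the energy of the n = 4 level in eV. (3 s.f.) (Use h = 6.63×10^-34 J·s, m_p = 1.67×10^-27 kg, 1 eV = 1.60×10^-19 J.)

For an infinite well E_n = n²h²/(8m_pL²), so E_1 = h²/(8m_pL²) = (6.63×10^-34)²/(8·1.67×10^-27·(6.74×10^-14 m)²) = 7.243×10^-15 J.
Then E_4 = 4²·E_1 = 16·7.243×10^-15 J = 1.159×10^-13 J.
Converting, E_4 = 1.159×10^-13 J / (1.60×10^-19 J/eV) = 7.24×10^5 eV.

E_4 = 7.24×10^5 eV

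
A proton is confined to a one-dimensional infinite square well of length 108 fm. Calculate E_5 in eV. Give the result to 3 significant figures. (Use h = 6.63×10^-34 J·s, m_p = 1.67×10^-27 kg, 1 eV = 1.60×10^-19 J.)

E_5 = 4.41×10^5 eV

For an infinite well E_n = n²h²/(8m_pL²), so E_1 = h²/(8m_pL²) = (6.63×10^-34)²/(8·1.67×10^-27·(1.08×10^-13 m)²) = 2.821×10^-15 J.
Then E_5 = 5²·E_1 = 25·2.821×10^-15 J = 7.052×10^-14 J.
Converting, E_5 = 7.052×10^-14 J / (1.60×10^-19 J/eV) = 4.41×10^5 eV.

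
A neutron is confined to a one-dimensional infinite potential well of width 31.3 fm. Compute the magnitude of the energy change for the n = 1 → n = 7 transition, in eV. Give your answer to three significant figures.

E_1 = h²/(8m_nL²) = 3.344×10^-14 J.
|ΔE| = |1² − 7²|·E_1 = 48·3.344×10^-14 J = 1.605×10^-12 J = 1.00×10^7 eV.

|ΔE| = 1.00×10^7 eV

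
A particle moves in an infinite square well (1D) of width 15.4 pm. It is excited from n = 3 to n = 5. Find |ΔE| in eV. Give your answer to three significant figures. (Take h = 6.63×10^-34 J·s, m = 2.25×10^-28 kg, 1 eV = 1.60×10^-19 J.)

|ΔE| = 103 eV

E_1 = h²/(8mL²) = 1.030×10^-18 J.
|ΔE| = |3² − 5²|·E_1 = 16·1.030×10^-18 J = 1.648×10^-17 J = 103 eV.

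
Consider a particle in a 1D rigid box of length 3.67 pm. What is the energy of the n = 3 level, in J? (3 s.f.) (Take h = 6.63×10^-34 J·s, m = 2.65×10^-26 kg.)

E_3 = 1.39×10^-18 J

For an infinite well E_n = n²h²/(8mL²), so E_1 = h²/(8mL²) = (6.63×10^-34)²/(8·2.65×10^-26·(3.67×10^-12 m)²) = 1.539×10^-19 J.
Then E_3 = 3²·E_1 = 9·1.539×10^-19 J = 1.39×10^-18 J.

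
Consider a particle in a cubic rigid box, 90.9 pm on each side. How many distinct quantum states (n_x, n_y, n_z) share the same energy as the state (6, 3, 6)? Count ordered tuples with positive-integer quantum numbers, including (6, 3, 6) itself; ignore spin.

The level has n_x² + n_y² + n_z² = 81. The ordered positive-integer solutions are (1, 4, 8), (1, 8, 4), (3, 6, 6), (4, 1, 8), (4, 4, 7), (4, 7, 4), (4, 8, 1), (6, 3, 6), (6, 6, 3), (7, 4, 4), (8, 1, 4), (8, 4, 1).
That gives 12 states.

degeneracy = 12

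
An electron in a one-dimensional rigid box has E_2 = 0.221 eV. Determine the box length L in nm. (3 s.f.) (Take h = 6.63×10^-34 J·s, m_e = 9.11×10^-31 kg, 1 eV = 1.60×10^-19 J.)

L = 2.61 nm

From E_n = n²h²/(8m_eL²), L = n·h/√(8m_eE_n).
E_2 = 0.221 eV = 3.536×10^-20 J, so L = 2·6.63×10^-34/√(8·9.11×10^-31·3.536×10^-20) = 2.61×10^-9 m = 2.61 nm.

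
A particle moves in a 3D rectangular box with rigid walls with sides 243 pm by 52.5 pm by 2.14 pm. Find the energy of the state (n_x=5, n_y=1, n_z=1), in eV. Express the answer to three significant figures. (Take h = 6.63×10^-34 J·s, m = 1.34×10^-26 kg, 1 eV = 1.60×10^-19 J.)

For a 3D rectangular well E = (h²/8m)·Σ n_i²/L_i² = (6.63×10^-34)²/(8·1.34×10^-26) · [5²/(243 pm)² + 1²/(52.5 pm)² + 1²/(2.14 pm)²].
Evaluating gives E = 8.986×10^-19 J = 5.62 eV.

E = 5.62 eV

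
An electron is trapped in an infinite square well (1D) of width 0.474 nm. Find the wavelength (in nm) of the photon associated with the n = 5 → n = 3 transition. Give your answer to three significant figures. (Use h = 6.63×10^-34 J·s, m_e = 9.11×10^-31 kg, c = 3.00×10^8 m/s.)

λ = 46.3 nm

E_1 = h²/(8m_eL²) = 2.684×10^-19 J, so ΔE = (5² − 3²)E_1 = 4.294×10^-18 J.
λ = hc/ΔE = (6.63×10^-34·3.00×10^8)/4.294×10^-18 = 4.63×10^-8 m = 46.3 nm.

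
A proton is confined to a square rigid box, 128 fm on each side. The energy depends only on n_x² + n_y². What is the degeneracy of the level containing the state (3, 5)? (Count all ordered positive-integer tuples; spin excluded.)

The level has n_x² + n_y² = 34. The ordered positive-integer solutions are (3, 5), (5, 3).
That gives 2 states.

degeneracy = 2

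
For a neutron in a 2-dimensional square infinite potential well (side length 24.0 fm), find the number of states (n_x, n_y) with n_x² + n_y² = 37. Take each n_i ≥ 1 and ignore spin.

The level has n_x² + n_y² = 37. The ordered positive-integer solutions are (1, 6), (6, 1).
That gives 2 states.

degeneracy = 2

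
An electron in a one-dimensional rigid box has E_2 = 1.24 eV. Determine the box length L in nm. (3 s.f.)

From E_n = n²h²/(8m_eL²), L = n·h/√(8m_eE_n).
E_2 = 1.24 eV = 1.986×10^-19 J, so L = 2·6.626×10^-34/√(8·9.109×10^-31·1.986×10^-19) = 1.10×10^-9 m = 1.10 nm.

L = 1.10 nm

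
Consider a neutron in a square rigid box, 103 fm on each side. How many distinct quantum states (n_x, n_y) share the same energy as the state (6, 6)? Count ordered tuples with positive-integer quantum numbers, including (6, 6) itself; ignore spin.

The level has n_x² + n_y² = 72. The ordered positive-integer solutions are (6, 6).
That gives 1 state.

degeneracy = 1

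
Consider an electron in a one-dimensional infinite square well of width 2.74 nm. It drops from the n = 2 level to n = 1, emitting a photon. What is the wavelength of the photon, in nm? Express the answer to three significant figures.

λ = 8.25×10^3 nm

E_1 = h²/(8m_eL²) = 8.025×10^-21 J, so ΔE = (2² − 1²)E_1 = 2.407×10^-20 J.
λ = hc/ΔE = (6.626×10^-34·2.998×10^8)/2.407×10^-20 = 8.25×10^-6 m = 8.25×10^3 nm.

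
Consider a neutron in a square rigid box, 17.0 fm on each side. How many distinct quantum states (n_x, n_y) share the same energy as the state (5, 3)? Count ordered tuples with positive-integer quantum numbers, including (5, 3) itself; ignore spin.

degeneracy = 2

The level has n_x² + n_y² = 34. The ordered positive-integer solutions are (3, 5), (5, 3).
That gives 2 states.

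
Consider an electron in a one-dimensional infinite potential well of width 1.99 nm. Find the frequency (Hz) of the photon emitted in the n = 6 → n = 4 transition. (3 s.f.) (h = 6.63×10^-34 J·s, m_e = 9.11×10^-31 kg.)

f = 4.59×10^14 Hz

E_1 = h²/(8m_eL²) = 1.523×10^-20 J and ΔE = (6² − 4²)E_1 = 3.046×10^-19 J.
f = ΔE/h = 3.046×10^-19/6.63×10^-34 = 4.59×10^14 Hz.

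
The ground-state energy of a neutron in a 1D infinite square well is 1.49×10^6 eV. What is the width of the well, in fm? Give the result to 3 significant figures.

From E_n = n²h²/(8m_nL²), L = n·h/√(8m_nE_n).
E_1 = 1.49×10^6 eV = 2.387×10^-13 J, so L = 1·6.626×10^-34/√(8·1.675×10^-27·2.387×10^-13) = 1.17×10^-14 m = 11.7 fm.

L = 11.7 fm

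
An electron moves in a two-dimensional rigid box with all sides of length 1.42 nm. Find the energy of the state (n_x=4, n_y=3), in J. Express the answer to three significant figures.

For a 2D rectangular well E = (h²/8m_e)·Σ n_i²/L_i² = (6.626×10^-34)²/(8·9.109×10^-31) · [4²/(1.42 nm)² + 3²/(1.42 nm)²].
Evaluating gives E = 7.47×10^-19 J.

E = 7.47×10^-19 J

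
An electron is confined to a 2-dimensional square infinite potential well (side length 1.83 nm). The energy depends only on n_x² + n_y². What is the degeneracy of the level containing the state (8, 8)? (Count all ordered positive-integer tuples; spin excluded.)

degeneracy = 1

The level has n_x² + n_y² = 128. The ordered positive-integer solutions are (8, 8).
That gives 1 state.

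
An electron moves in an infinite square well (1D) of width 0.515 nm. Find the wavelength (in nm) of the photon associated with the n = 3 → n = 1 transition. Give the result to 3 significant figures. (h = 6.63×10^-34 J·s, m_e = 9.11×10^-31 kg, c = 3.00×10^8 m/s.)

E_1 = h²/(8m_eL²) = 2.274×10^-19 J, so ΔE = (3² − 1²)E_1 = 1.819×10^-18 J.
λ = hc/ΔE = (6.63×10^-34·3.00×10^8)/1.819×10^-18 = 1.09×10^-7 m = 109 nm.

λ = 109 nm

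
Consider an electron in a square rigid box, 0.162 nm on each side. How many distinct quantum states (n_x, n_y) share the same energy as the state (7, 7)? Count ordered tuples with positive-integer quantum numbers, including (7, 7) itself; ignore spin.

The level has n_x² + n_y² = 98. The ordered positive-integer solutions are (7, 7).
That gives 1 state.

degeneracy = 1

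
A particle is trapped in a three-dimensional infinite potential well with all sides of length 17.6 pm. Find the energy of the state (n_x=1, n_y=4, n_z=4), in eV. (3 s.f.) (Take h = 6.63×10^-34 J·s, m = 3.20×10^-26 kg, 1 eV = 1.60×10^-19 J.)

For a 3D rectangular well E = (h²/8m)·Σ n_i²/L_i² = (6.63×10^-34)²/(8·3.20×10^-26) · [1²/(17.6 pm)² + 4²/(17.6 pm)² + 4²/(17.6 pm)²].
Evaluating gives E = 1.829×10^-19 J = 1.14 eV.

E = 1.14 eV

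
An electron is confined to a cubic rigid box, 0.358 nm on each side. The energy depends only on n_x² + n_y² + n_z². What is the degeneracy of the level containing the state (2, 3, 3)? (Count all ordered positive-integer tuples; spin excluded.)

The level has n_x² + n_y² + n_z² = 22. The ordered positive-integer solutions are (2, 3, 3), (3, 2, 3), (3, 3, 2).
That gives 3 states.

degeneracy = 3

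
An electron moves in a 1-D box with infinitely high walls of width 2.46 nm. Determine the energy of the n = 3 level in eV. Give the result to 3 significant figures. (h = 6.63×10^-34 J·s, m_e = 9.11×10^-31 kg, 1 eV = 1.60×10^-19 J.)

E_3 = 0.561 eV

For an infinite well E_n = n²h²/(8m_eL²), so E_1 = h²/(8m_eL²) = (6.63×10^-34)²/(8·9.11×10^-31·(2.46×10^-9 m)²) = 9.967×10^-21 J.
Then E_3 = 3²·E_1 = 9·9.967×10^-21 J = 8.970×10^-20 J.
Converting, E_3 = 8.970×10^-20 J / (1.60×10^-19 J/eV) = 0.561 eV.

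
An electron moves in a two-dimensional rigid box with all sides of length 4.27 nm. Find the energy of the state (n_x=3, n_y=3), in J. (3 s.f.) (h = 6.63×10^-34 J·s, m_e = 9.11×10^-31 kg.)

For a 2D rectangular well E = (h²/8m_e)·Σ n_i²/L_i² = (6.63×10^-34)²/(8·9.11×10^-31) · [3²/(4.27 nm)² + 3²/(4.27 nm)²].
Evaluating gives E = 5.95×10^-20 J.

E = 5.95×10^-20 J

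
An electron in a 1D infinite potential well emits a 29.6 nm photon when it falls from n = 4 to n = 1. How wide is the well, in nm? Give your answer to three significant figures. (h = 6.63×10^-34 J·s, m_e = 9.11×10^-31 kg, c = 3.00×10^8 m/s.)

The photon carries ΔE = hc/λ = 6.63×10^-34·3.00×10^8/2.96×10^-8 m = 6.720×10^-18 J.
Since ΔE = (4² − 1²)E_1, E_1 = 4.480×10^-19 J, and L = h/√(8m_eE_1) = 3.67×10^-10 m = 0.367 nm.

L = 0.367 nm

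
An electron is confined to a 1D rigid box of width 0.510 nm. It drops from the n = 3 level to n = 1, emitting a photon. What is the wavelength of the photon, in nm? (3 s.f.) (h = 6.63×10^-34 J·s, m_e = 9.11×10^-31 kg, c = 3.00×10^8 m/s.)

λ = 107 nm

E_1 = h²/(8m_eL²) = 2.319×10^-19 J, so ΔE = (3² − 1²)E_1 = 1.855×10^-18 J.
λ = hc/ΔE = (6.63×10^-34·3.00×10^8)/1.855×10^-18 = 1.07×10^-7 m = 107 nm.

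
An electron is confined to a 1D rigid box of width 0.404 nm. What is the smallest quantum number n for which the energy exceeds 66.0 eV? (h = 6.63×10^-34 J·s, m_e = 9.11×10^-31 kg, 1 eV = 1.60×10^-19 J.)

n = 6

E_1 = h²/(8m_eL²) = 3.695×10^-19 J = 2.309 eV.
Need n² > 66.0/2.309 = 28.58, i.e. n > 5.346.
The smallest integer satisfying this is n = 6.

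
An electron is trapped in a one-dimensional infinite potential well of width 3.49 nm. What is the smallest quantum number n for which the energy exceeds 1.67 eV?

E_1 = h²/(8m_eL²) = 4.946×10^-21 J = 0.03087 eV.
Need n² > 1.67/0.03087 = 54.10, i.e. n > 7.355.
The smallest integer satisfying this is n = 8.

n = 8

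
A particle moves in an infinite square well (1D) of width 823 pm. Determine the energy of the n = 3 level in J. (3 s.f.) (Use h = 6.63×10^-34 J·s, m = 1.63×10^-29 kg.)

E_3 = 4.48×10^-20 J

For an infinite well E_n = n²h²/(8mL²), so E_1 = h²/(8mL²) = (6.63×10^-34)²/(8·1.63×10^-29·(8.23×10^-10 m)²) = 4.977×10^-21 J.
Then E_3 = 3²·E_1 = 9·4.977×10^-21 J = 4.48×10^-20 J.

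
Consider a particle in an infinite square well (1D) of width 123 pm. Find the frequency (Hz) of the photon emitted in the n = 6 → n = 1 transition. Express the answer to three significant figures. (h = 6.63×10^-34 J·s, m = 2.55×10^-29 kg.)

f = 7.52×10^15 Hz

E_1 = h²/(8mL²) = 1.424×10^-19 J and ΔE = (6² − 1²)E_1 = 4.984×10^-18 J.
f = ΔE/h = 4.984×10^-18/6.63×10^-34 = 7.52×10^15 Hz.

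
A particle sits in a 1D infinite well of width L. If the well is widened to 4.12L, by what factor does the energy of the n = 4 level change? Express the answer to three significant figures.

0.0589

E_n ∝ 1/L², so the energy scales by 1/4.12² = 0.0589.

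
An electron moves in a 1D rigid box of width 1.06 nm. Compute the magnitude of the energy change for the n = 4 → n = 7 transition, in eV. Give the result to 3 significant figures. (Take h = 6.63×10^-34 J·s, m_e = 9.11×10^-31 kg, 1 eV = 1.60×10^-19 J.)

|ΔE| = 11.1 eV

E_1 = h²/(8m_eL²) = 5.368×10^-20 J.
|ΔE| = |4² − 7²|·E_1 = 33·5.368×10^-20 J = 1.771×10^-18 J = 11.1 eV.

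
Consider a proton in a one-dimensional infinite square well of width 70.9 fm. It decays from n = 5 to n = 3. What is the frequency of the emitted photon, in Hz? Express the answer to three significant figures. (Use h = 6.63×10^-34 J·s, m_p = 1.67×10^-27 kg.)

f = 1.58×10^20 Hz

E_1 = h²/(8m_pL²) = 6.545×10^-15 J and ΔE = (5² − 3²)E_1 = 1.047×10^-13 J.
f = ΔE/h = 1.047×10^-13/6.63×10^-34 = 1.58×10^20 Hz.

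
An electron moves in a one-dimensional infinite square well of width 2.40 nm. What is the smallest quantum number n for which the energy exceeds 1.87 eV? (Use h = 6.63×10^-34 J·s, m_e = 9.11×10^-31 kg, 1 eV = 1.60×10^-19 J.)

E_1 = h²/(8m_eL²) = 1.047×10^-20 J = 0.06544 eV.
Need n² > 1.87/0.06544 = 28.58, i.e. n > 5.346.
The smallest integer satisfying this is n = 6.

n = 6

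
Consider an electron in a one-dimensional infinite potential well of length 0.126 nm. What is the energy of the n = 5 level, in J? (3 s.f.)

E_5 = 9.49×10^-17 J

For an infinite well E_n = n²h²/(8m_eL²), so E_1 = h²/(8m_eL²) = (6.626×10^-34)²/(8·9.109×10^-31·(1.26×10^-10 m)²) = 3.795×10^-18 J.
Then E_5 = 5²·E_1 = 25·3.795×10^-18 J = 9.49×10^-17 J.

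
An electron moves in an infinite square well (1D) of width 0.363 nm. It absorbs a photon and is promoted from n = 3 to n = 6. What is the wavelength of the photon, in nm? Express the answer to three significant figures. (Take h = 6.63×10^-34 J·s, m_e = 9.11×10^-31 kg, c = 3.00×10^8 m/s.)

λ = 16.1 nm

E_1 = h²/(8m_eL²) = 4.577×10^-19 J, so ΔE = (6² − 3²)E_1 = 1.236×10^-17 J.
λ = hc/ΔE = (6.63×10^-34·3.00×10^8)/1.236×10^-17 = 1.61×10^-8 m = 16.1 nm.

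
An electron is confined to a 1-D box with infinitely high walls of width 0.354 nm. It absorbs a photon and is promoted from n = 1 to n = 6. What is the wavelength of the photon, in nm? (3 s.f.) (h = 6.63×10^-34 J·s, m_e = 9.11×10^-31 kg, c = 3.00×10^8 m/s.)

λ = 11.8 nm

E_1 = h²/(8m_eL²) = 4.813×10^-19 J, so ΔE = (6² − 1²)E_1 = 1.685×10^-17 J.
λ = hc/ΔE = (6.63×10^-34·3.00×10^8)/1.685×10^-17 = 1.18×10^-8 m = 11.8 nm.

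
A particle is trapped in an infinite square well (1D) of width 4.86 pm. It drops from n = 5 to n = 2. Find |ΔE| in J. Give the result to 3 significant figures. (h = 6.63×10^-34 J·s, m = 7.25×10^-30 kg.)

|ΔE| = 6.74×10^-15 J

E_1 = h²/(8mL²) = 3.209×10^-16 J.
|ΔE| = |5² − 2²|·E_1 = 21·3.209×10^-16 J = 6.74×10^-15 J.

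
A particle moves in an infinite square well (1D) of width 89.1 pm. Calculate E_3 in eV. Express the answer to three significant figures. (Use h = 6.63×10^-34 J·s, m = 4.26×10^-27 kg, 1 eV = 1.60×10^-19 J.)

E_3 = 0.0914 eV

For an infinite well E_n = n²h²/(8mL²), so E_1 = h²/(8mL²) = (6.63×10^-34)²/(8·4.26×10^-27·(8.91×10^-11 m)²) = 1.625×10^-21 J.
Then E_3 = 3²·E_1 = 9·1.625×10^-21 J = 1.463×10^-20 J.
Converting, E_3 = 1.463×10^-20 J / (1.60×10^-19 J/eV) = 0.0914 eV.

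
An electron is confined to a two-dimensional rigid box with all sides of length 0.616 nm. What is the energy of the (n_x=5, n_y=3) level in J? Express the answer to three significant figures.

E = 5.40×10^-18 J

For a 2D rectangular well E = (h²/8m_e)·Σ n_i²/L_i² = (6.626×10^-34)²/(8·9.109×10^-31) · [5²/(0.616 nm)² + 3²/(0.616 nm)²].
Evaluating gives E = 5.40×10^-18 J.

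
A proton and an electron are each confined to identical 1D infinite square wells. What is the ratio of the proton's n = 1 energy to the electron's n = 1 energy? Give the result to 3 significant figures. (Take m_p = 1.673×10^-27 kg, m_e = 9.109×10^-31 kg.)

5.44×10^-4

E_n ∝ 1/m at fixed n and L, so the ratio is m_e/m_p = 9.109×10^-31/1.673×10^-27 = 5.44×10^-4.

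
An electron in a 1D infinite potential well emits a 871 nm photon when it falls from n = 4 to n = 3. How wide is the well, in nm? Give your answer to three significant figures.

L = 1.36 nm

The photon carries ΔE = hc/λ = 6.626×10^-34·2.998×10^8/8.71×10^-7 m = 2.281×10^-19 J.
Since ΔE = (4² − 3²)E_1, E_1 = 3.259×10^-20 J, and L = h/√(8m_eE_1) = 1.36×10^-9 m = 1.36 nm.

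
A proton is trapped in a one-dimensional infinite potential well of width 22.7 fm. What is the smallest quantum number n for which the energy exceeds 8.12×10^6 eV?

n = 5

E_1 = h²/(8m_pL²) = 6.366×10^-14 J = 3.974×10^5 eV.
Need n² > 8.12×10^6/3.974×10^5 = 20.43, i.e. n > 4.520.
The smallest integer satisfying this is n = 5.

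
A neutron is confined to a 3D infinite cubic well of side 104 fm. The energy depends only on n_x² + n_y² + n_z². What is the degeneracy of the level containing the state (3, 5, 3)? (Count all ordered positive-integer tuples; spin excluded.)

The level has n_x² + n_y² + n_z² = 43. The ordered positive-integer solutions are (3, 3, 5), (3, 5, 3), (5, 3, 3).
That gives 3 states.

degeneracy = 3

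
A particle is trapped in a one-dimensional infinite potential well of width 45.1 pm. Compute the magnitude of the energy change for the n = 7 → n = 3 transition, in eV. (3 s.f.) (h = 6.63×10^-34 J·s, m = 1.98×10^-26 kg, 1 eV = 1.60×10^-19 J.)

|ΔE| = 0.341 eV

E_1 = h²/(8mL²) = 1.364×10^-21 J.
|ΔE| = |7² − 3²|·E_1 = 40·1.364×10^-21 J = 5.456×10^-20 J = 0.341 eV.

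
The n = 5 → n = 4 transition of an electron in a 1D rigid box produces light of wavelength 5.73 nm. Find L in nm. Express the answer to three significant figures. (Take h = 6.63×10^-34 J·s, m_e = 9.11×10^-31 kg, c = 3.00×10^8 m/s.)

L = 0.125 nm

The photon carries ΔE = hc/λ = 6.63×10^-34·3.00×10^8/5.73×10^-9 m = 3.471×10^-17 J.
Since ΔE = (5² − 4²)E_1, E_1 = 3.857×10^-18 J, and L = h/√(8m_eE_1) = 1.25×10^-10 m = 0.125 nm.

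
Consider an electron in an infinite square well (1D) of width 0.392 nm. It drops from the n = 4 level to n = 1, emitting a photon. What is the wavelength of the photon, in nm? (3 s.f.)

λ = 33.8 nm

E_1 = h²/(8m_eL²) = 3.921×10^-19 J, so ΔE = (4² − 1²)E_1 = 5.882×10^-18 J.
λ = hc/ΔE = (6.626×10^-34·2.998×10^8)/5.882×10^-18 = 3.38×10^-8 m = 33.8 nm.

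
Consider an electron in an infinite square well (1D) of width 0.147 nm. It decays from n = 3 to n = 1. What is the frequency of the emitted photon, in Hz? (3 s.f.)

E_1 = h²/(8m_eL²) = 2.788×10^-18 J and ΔE = (3² − 1²)E_1 = 2.230×10^-17 J.
f = ΔE/h = 2.230×10^-17/6.626×10^-34 = 3.37×10^16 Hz.

f = 3.37×10^16 Hz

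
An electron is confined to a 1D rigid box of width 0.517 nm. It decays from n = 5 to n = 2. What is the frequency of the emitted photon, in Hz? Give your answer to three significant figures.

f = 7.14×10^15 Hz

E_1 = h²/(8m_eL²) = 2.254×10^-19 J and ΔE = (5² − 2²)E_1 = 4.733×10^-18 J.
f = ΔE/h = 4.733×10^-18/6.626×10^-34 = 7.14×10^15 Hz.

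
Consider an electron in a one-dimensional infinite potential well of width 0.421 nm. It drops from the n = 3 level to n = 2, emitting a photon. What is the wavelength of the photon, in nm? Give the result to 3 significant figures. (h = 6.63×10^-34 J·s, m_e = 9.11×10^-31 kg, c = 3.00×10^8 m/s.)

E_1 = h²/(8m_eL²) = 3.403×10^-19 J, so ΔE = (3² − 2²)E_1 = 1.701×10^-18 J.
λ = hc/ΔE = (6.63×10^-34·3.00×10^8)/1.701×10^-18 = 1.17×10^-7 m = 117 nm.

λ = 117 nm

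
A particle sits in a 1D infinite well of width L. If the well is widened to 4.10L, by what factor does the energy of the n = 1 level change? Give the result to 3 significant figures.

E_n ∝ 1/L², so the energy scales by 1/4.10² = 0.0595.

0.0595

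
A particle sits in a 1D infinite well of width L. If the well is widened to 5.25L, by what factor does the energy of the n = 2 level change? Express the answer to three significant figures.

0.0363

E_n ∝ 1/L², so the energy scales by 1/5.25² = 0.0363.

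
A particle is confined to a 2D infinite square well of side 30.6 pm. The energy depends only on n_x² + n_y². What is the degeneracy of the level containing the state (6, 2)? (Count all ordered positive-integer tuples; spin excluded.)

The level has n_x² + n_y² = 40. The ordered positive-integer solutions are (2, 6), (6, 2).
That gives 2 states.

degeneracy = 2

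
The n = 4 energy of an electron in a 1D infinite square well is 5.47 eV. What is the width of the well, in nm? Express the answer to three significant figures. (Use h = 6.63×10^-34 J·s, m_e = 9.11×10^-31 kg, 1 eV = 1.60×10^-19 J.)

From E_n = n²h²/(8m_eL²), L = n·h/√(8m_eE_n).
E_4 = 5.47 eV = 8.752×10^-19 J, so L = 4·6.63×10^-34/√(8·9.11×10^-31·8.752×10^-19) = 1.05×10^-9 m = 1.05 nm.

L = 1.05 nm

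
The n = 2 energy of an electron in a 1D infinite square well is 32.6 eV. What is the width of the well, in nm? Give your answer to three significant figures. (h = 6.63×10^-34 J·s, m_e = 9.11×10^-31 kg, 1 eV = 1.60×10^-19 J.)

L = 0.215 nm

From E_n = n²h²/(8m_eL²), L = n·h/√(8m_eE_n).
E_2 = 32.6 eV = 5.216×10^-18 J, so L = 2·6.63×10^-34/√(8·9.11×10^-31·5.216×10^-18) = 2.15×10^-10 m = 0.215 nm.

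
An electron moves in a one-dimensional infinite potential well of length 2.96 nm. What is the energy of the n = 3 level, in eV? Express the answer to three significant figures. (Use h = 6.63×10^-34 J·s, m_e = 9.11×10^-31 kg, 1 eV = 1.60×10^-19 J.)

For an infinite well E_n = n²h²/(8m_eL²), so E_1 = h²/(8m_eL²) = (6.63×10^-34)²/(8·9.11×10^-31·(2.96×10^-9 m)²) = 6.884×10^-21 J.
Then E_3 = 3²·E_1 = 9·6.884×10^-21 J = 6.196×10^-20 J.
Converting, E_3 = 6.196×10^-20 J / (1.60×10^-19 J/eV) = 0.387 eV.

E_3 = 0.387 eV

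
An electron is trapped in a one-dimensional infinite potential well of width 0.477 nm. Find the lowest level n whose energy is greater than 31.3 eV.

n = 5

E_1 = h²/(8m_eL²) = 2.648×10^-19 J = 1.653 eV.
Need n² > 31.3/1.653 = 18.94, i.e. n > 4.352.
The smallest integer satisfying this is n = 5.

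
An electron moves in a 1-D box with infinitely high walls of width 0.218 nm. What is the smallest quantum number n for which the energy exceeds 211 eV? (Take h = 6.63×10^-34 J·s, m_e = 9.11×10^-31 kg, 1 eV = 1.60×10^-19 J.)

n = 6

E_1 = h²/(8m_eL²) = 1.269×10^-18 J = 7.931 eV.
Need n² > 211/7.931 = 26.60, i.e. n > 5.158.
The smallest integer satisfying this is n = 6.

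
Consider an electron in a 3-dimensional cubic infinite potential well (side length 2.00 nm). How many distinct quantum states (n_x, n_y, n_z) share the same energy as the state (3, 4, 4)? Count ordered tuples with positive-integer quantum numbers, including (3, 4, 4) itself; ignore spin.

The level has n_x² + n_y² + n_z² = 41. The ordered positive-integer solutions are (1, 2, 6), (1, 6, 2), (2, 1, 6), (2, 6, 1), (3, 4, 4), (4, 3, 4), (4, 4, 3), (6, 1, 2), (6, 2, 1).
That gives 9 states.

degeneracy = 9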